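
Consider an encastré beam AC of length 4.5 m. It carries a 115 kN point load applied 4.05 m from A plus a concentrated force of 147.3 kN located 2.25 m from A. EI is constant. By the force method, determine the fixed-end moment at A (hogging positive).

Take the two fixed-end moments M_A, M_C as redundants; the released structure is the simple span AC.
End rotations of the released simple span under the applied load (×1/EI):
  at A: point load 115 at a = 4.05: Pab(L + b)/(6LEI) = 38.42/EI
  at C: point load 115 at a = 4.05: Pab(L + a)/(6LEI) = 66.37/EI
  at A: point load 147.3 at a = 2.25: Pab(L + b)/(6LEI) = 186.4/EI
  at C: point load 147.3 at a = 2.25: Pab(L + a)/(6LEI) = 186.4/EI
  θ_A0 = 224.9/EI,  θ_C0 = 252.8/EI
Flexibility coefficients: a unit moment at one end gives L/(3EI) there and L/(6EI) at the far end, so f₁₁ = f₂₂ = 1.5/EI and f₁₂ = f₂₁ = 0.75/EI.
Compatibility — zero rotation at each built-in end:
  1.5 M_A + 0.75 M_C = 224.9
  0.75 M_A + 1.5 M_C = 252.8
Solving the pair gives M_A = 87.51 kN·m and M_C = 124.8 kN·m (hogging).

M_A = 87.51 kN·m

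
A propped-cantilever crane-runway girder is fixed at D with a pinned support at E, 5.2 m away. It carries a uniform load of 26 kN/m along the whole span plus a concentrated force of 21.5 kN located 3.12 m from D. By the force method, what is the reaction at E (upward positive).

Take the reaction at E as the redundant and release it; the primary structure is a cantilever fixed at D.
Free-end deflection of the primary structure under the applied loading (downward +):
  UDL 26: wL⁴/(8EI) = 2376/EI
  point load 21.5 at a = 3.12: Pa²(3L − a)/(6EI) = 435.3/EI
  δ_0 = 2812/EI
Tip deflection under a unit load at E: L³/(3EI) = 46.87/EI.
Compatibility at E: δ_0 − R_E·δ_{EE} = 0, so R_E = 2812/46.87 = 59.99 kN.

R_E = 59.99 kN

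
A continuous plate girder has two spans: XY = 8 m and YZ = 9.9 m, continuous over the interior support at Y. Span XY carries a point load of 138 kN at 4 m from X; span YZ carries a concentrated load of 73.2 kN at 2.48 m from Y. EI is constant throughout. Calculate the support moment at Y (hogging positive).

M_Y = 158.3 kN·m

Take M_Y as the redundant. Released structure: two simple spans XY and YZ with a hinge at Y.
Discontinuity in slope at Y on the released structure — sum the simple-span end rotations:
  span XY: point load 138 at a = 4: Pab(L + a)/(6LEI) = 552/EI
  span YZ: point load 73.2 at a = 2.48: Pab(L + b)/(6LEI) = 392.8/EI
  relative rotation θ_0 = (552 + 392.8)/EI = 944.8/EI
A unit hogging moment at Y produces rotation L₁/(3EI) + L₂/(3EI) = 5.967/EI.
Compatibility: M_Y·(L₁+L₂)/(3EI) = θ_0, giving M_Y = 158.3 kN·m (hogging).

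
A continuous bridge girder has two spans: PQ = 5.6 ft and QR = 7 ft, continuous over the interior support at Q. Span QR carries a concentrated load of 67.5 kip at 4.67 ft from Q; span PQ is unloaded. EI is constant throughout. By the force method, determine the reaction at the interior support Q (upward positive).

R_Q = 34.95 kip

Release continuity at Q by inserting a hinge; the redundant is the internal moment M_Q. The primary structure is two simply-supported spans PQ and QR.
Discontinuity in slope at Q on the released structure — sum the simple-span end rotations:
  span QR: point load 67.5 at a = 4.67: Pab(L + b)/(6LEI) = 163.2/EI
  relative rotation θ_0 = (0 + 163.2)/EI = 163.2/EI
A unit hogging moment at Q produces rotation L₁/(3EI) + L₂/(3EI) = 4.2/EI.
Slope continuity at Q: θ_0 = M_Q·4.2/EI, so M_Q = 163.2/4.2 = 38.85 kip·ft (hogging).
Span PQ, ΣM about P with M_Q applied at Q: R_Q^{PQ}·5.6 = 0 + 38.85, so R_Q^{PQ} = 6.937 kip and R_P = 0 − 6.937 = -6.937 kip.
Span QR, ΣM about R: R_Q^{QR}·7 = 157.3 + 38.85, so R_Q^{QR} = 28.02 kip and R_R = 67.5 − 28.02 = 39.48 kip.
R_Q = 6.937 + 28.02 = 34.95 kip.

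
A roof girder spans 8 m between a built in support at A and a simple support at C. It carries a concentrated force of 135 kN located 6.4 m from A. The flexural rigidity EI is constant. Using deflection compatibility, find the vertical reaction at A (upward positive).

R_A = 39.96 kN

Take the reaction at C as the redundant and release it; the primary structure is a cantilever fixed at A.
Free-end deflection of the primary structure under the applied loading (downward +):
  point load 135 at a = 6.4: Pa²(3L − a)/(6EI) = 16220/EI
Tip deflection under a unit load at C: L³/(3EI) = 170.7/EI.
Compatibility at C: δ_0 − R_C·δ_{CC} = 0, so R_C = 16220/170.7 = 95.04 kN.
Vertical equilibrium: R_A = ΣP − R_C = 135 − 95.04 = 39.96 kN.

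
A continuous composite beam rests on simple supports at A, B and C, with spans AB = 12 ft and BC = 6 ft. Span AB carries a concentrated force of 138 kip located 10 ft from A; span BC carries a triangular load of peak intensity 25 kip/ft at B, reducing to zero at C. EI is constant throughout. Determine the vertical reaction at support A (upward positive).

R_A = 9.62 kip

Take M_B as the redundant. Released structure: two simple spans AB and BC with a hinge at B.
Rotations at B on the released spans (each span's end-slope, ×1/EI):
  span AB: point load 138 at a = 10: Pab(L + a)/(6LEI) = 843.3/EI
  span BC: triangular load, peak 25: w₀L³/(45EI) = 120/EI
  relative rotation θ_0 = (843.3 + 120)/EI = 963.3/EI
A unit hogging moment at B produces rotation L₁/(3EI) + L₂/(3EI) = 6/EI.
Slope continuity at B: θ_0 = M_B·6/EI, so M_B = 963.3/6 = 160.6 kip·ft (hogging).
Span AB, ΣM about A with M_B applied at B: R_B^{AB}·12 = 1380 + 160.6, so R_B^{AB} = 128.4 kip and R_A = 138 − 128.4 = 9.62 kip.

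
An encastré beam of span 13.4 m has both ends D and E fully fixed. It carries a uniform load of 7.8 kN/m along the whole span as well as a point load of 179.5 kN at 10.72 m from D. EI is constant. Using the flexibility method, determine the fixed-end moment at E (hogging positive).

Release both end moments; the primary structure is a simply-supported span DE with redundants M_D and M_E.
End rotations of the released simple span under the applied load (×1/EI):
  at D: UDL 7.8: wL³/(24EI) = 782/EI
  at E: UDL 7.8: wL³/(24EI) = 782/EI
  at D: point load 179.5 at a = 10.72: Pab(L + b)/(6LEI) = 1031/EI
  at E: point load 179.5 at a = 10.72: Pab(L + a)/(6LEI) = 1547/EI
  θ_D0 = 1813/EI,  θ_E0 = 2329/EI
Flexibility coefficients: a unit moment at one end gives L/(3EI) there and L/(6EI) at the far end, so f₁₁ = f₂₂ = 4.467/EI and f₁₂ = f₂₁ = 2.233/EI.
Compatibility — zero rotation at each built-in end:
  4.467 M_D + 2.233 M_E = 1813
  2.233 M_D + 4.467 M_E = 2329
Solving the pair gives M_D = 193.7 kN·m and M_E = 424.6 kN·m (hogging).

M_E = 424.6 kN·m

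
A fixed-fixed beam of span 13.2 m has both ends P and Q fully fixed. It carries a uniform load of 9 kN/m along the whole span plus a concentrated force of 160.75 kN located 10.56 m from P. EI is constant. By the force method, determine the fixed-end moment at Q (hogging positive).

M_Q = 402.3 kN·m

Take the two fixed-end moments M_P, M_Q as redundants; the released structure is the simple span PQ.
On the primary (simply-supported) span, the end slopes from the loading are:
  at P: UDL 9: wL³/(24EI) = 862.5/EI
  at Q: UDL 9: wL³/(24EI) = 862.5/EI
  at P: point load 160.75 at a = 10.56: Pab(L + b)/(6LEI) = 896.3/EI
  at Q: point load 160.75 at a = 10.56: Pab(L + a)/(6LEI) = 1344/EI
  θ_P0 = 1759/EI,  θ_Q0 = 2207/EI
Flexibility coefficients: a unit moment at one end gives L/(3EI) there and L/(6EI) at the far end, so f₁₁ = f₂₂ = 4.4/EI and f₁₂ = f₂₁ = 2.2/EI.
Compatibility — zero rotation at each built-in end:
  4.4 M_P + 2.2 M_Q = 1759
  2.2 M_P + 4.4 M_Q = 2207
Solving the pair gives M_P = 198.6 kN·m and M_Q = 402.3 kN·m (hogging).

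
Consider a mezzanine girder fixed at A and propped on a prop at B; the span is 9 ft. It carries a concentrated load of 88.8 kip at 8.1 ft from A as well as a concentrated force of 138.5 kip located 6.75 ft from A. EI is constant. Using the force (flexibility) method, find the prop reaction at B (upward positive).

R_B = 163.2 kip

Release the roller at B. Primary structure: cantilever fixed at A.
Deflection at B on the released cantilever, summing each load's contribution:
  point load 88.8 at a = 8.1: Pa²(3L − a)/(6EI) = 18352/EI
  point load 138.5 at a = 6.75: Pa²(3L − a)/(6EI) = 21298/EI
  δ_0 = 39650/EI
Flexibility coefficient — unit upward force at B: δ_{BB} = L³/(3EI) = 243/EI.
The prop prevents deflection at B: R_B = δ_0/δ_{BB} = 39650/243 = 163.2 kip.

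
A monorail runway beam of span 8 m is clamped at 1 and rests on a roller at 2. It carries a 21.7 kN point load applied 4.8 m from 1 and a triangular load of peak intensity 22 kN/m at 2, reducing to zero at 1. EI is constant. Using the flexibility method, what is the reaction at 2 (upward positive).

R_2 = 57.77 kN

Choose R_2 as the redundant. The primary structure is the cantilever fixed at 1.
Downward deflection at the released point 2 due to the loads:
  point load 21.7 at a = 4.8: Pa²(3L − a)/(6EI) = 1600/EI
  triangular load, peak 22 at the free end: 11w₀L⁴/(120EI) = 8260/EI
  δ_0 = 9860/EI
Flexibility coefficient — unit upward force at 2: δ_{22} = L³/(3EI) = 170.7/EI.
Compatibility at 2: δ_0 − R_2·δ_{22} = 0, so R_2 = 9860/170.7 = 57.77 kN.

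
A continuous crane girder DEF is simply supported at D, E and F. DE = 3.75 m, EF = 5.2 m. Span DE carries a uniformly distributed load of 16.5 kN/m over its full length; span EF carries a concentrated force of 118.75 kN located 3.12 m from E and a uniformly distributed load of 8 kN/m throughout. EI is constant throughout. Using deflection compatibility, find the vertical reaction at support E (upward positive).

Insert a hinge at E; M_E is the redundant, and each span becomes simply supported.
Rotations at E on the released spans (each span's end-slope, ×1/EI):
  span DE: UDL 16.5: wL³/(24EI) = 36.25/EI
  span EF: point load 118.75 at a = 3.12: Pab(L + b)/(6LEI) = 179.8/EI
  span EF: UDL 8: wL³/(24EI) = 46.87/EI
  relative rotation θ_0 = (36.25 + 226.7)/EI = 262.9/EI
A unit hogging moment at E produces rotation L₁/(3EI) + L₂/(3EI) = 2.983/EI.
Slope continuity at E: θ_0 = M_E·2.983/EI, so M_E = 262.9/2.983 = 88.14 kN·m (hogging).
Span DE, ΣM about D with M_E applied at E: R_E^{DE}·3.75 = 116 + 88.14, so R_E^{DE} = 54.44 kN and R_D = 61.88 − 54.44 = 7.434 kN.
Span EF, ΣM about F: R_E^{EF}·5.2 = 355.2 + 88.14, so R_E^{EF} = 85.25 kN and R_F = 160.3 − 85.25 = 75.1 kN.
R_E = 54.44 + 85.25 = 139.7 kN.

R_E = 139.7 kN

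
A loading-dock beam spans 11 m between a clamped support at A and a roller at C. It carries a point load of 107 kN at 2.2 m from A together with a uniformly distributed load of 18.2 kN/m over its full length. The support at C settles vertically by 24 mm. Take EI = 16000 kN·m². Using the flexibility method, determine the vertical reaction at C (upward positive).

Remove the prop at C; the released (primary) structure is a cantilever built in at A.
Free-end deflection of the primary structure under the applied loading (downward +):
  point load 107 at a = 2.2: Pa²(3L − a)/(6EI) = 2658/EI
  UDL 18.2: wL⁴/(8EI) = 33308/EI
  δ_0 = 35967/EI
Tip deflection under a unit load at C: L³/(3EI) = 443.7/EI.
With EI = 16000 kN·m²: δ_0 = 2.2479 m and δ_{CC} = 0.027729 m/kN.
Compatibility — the beam at C must follow the support down by 0.024 m: δ_0 − R_C·δ_{CC} = 0.024, so R_C = (2.2479 − 0.024)/0.027729 = 80.2 kN.

R_C = 80.2 kN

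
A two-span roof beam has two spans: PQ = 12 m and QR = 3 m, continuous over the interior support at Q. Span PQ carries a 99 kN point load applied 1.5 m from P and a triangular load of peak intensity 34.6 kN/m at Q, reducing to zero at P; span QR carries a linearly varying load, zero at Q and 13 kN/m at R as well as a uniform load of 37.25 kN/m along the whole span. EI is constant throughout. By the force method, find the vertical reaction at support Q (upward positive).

Take M_Q as the redundant. Released structure: two simple spans PQ and QR with a hinge at Q.
End slopes at the hinge Q, treating each span as simply supported:
  span PQ: point load 99 at a = 1.5: Pab(L + a)/(6LEI) = 292.4/EI
  span PQ: triangular load, peak 34.6: w₀L³/(45EI) = 1329/EI
  span QR: triangular load, peak 13: 7w₀L³/(360EI) = 6.825/EI
  span QR: UDL 37.25: wL³/(24EI) = 41.91/EI
  relative rotation θ_0 = (1621 + 48.73)/EI = 1670/EI
A unit hogging moment at Q produces rotation L₁/(3EI) + L₂/(3EI) = 5/EI.
Slope continuity at Q: θ_0 = M_Q·5/EI, so M_Q = 1670/5 = 333.9 kN·m (hogging).
Span PQ, ΣM about P with M_Q applied at Q: R_Q^{PQ}·12 = 1809 + 333.9, so R_Q^{PQ} = 178.6 kN and R_P = 306.6 − 178.6 = 128 kN.
Span QR, ΣM about R: R_Q^{QR}·3 = 187.1 + 333.9, so R_Q^{QR} = 173.7 kN and R_R = 131.2 − 173.7 = -42.44 kN.
R_Q = 178.6 + 173.7 = 352.3 kN.

R_Q = 352.3 kN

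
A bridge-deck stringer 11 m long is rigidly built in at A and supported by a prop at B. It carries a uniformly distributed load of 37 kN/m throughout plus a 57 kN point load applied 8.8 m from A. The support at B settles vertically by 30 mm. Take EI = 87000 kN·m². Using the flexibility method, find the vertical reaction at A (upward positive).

Take the reaction at B as the redundant and release it; the primary structure is a cantilever fixed at A.
Primary-structure tip deflection at B by superposition:
  UDL 37: wL⁴/(8EI) = 67715/EI
  point load 57 at a = 8.8: Pa²(3L − a)/(6EI) = 17803/EI
  δ_0 = 85518/EI
Tip deflection under a unit load at B: L³/(3EI) = 443.7/EI.
With EI = 87000 kN·m²: δ_0 = 0.98297 m and δ_{BB} = 0.0051 m/kN.
Compatibility — the beam at B must follow the support down by 0.03 m: δ_0 − R_B·δ_{BB} = 0.03, so R_B = (0.98297 − 0.03)/0.0051 = 186.9 kN.
Vertical equilibrium: R_A = ΣP − R_B = 464 − 186.9 = 277.1 kN.

R_A = 277.1 kN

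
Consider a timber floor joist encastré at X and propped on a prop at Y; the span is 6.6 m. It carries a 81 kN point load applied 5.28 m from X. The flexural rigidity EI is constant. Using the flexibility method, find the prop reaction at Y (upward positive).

R_Y = 57.02 kN

Release the roller at Y. Primary structure: cantilever fixed at X.
Downward deflection at the released point Y due to the loads:
  point load 81 at a = 5.28: Pa²(3L − a)/(6EI) = 5465/EI
Flexibility coefficient — unit upward force at Y: δ_{YY} = L³/(3EI) = 95.83/EI.
The prop prevents deflection at Y: R_Y = δ_0/δ_{YY} = 5465/95.83 = 57.02 kN.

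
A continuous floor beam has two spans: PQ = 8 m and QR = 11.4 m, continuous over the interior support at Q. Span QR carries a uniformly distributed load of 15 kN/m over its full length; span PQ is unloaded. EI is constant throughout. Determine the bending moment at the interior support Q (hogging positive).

Insert a hinge at Q; M_Q is the redundant, and each span becomes simply supported.
Discontinuity in slope at Q on the released structure — sum the simple-span end rotations:
  span QR: UDL 15: wL³/(24EI) = 926/EI
  relative rotation θ_0 = (0 + 926)/EI = 926/EI
A unit hogging moment at Q produces rotation L₁/(3EI) + L₂/(3EI) = 6.467/EI.
Compatibility: M_Q·(L₁+L₂)/(3EI) = θ_0, giving M_Q = 143.2 kN·m (hogging).

M_Q = 143.2 kN·m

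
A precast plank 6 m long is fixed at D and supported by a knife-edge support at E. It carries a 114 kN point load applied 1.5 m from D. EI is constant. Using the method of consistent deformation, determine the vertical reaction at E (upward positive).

Remove the prop at E; the released (primary) structure is a cantilever built in at D.
Downward deflection at the released point E due to the loads:
  point load 114 at a = 1.5: Pa²(3L − a)/(6EI) = 705.4/EI
Flexibility coefficient — unit upward force at E: δ_{EE} = L³/(3EI) = 72/EI.
Compatibility at E: δ_0 − R_E·δ_{EE} = 0, so R_E = 705.4/72 = 9.797 kN.

R_E = 9.797 kN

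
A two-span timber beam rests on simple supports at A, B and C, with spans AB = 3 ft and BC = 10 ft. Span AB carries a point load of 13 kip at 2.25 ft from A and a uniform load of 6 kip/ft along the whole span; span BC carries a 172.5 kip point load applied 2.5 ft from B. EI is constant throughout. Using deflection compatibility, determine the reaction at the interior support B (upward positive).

R_B = 243.8 kip

Insert a hinge at B; M_B is the redundant, and each span becomes simply supported.
End slopes at the hinge B, treating each span as simply supported:
  span AB: point load 13 at a = 2.25: Pab(L + a)/(6LEI) = 6.398/EI
  span AB: UDL 6: wL³/(24EI) = 6.75/EI
  span BC: point load 172.5 at a = 2.5: Pab(L + b)/(6LEI) = 943.4/EI
  relative rotation θ_0 = (13.15 + 943.4)/EI = 956.5/EI
A unit hogging moment at B produces rotation L₁/(3EI) + L₂/(3EI) = 4.333/EI.
Compatibility: M_B·(L₁+L₂)/(3EI) = θ_0, giving M_B = 220.7 kip·ft (hogging).
Span AB, ΣM about A with M_B applied at B: R_B^{AB}·3 = 56.25 + 220.7, so R_B^{AB} = 92.33 kip and R_A = 31 − 92.33 = -61.33 kip.
Span BC, ΣM about C: R_B^{BC}·10 = 1294 + 220.7, so R_B^{BC} = 151.4 kip and R_C = 172.5 − 151.4 = 21.05 kip.
R_B = 92.33 + 151.4 = 243.8 kip.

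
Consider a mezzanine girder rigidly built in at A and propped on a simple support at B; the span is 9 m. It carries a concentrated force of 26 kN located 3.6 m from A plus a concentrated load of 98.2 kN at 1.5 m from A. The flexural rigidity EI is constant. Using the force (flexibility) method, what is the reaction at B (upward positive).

Choose R_B as the redundant. The primary structure is the cantilever fixed at A.
Downward deflection at the released point B due to the loads:
  point load 26 at a = 3.6: Pa²(3L − a)/(6EI) = 1314/EI
  point load 98.2 at a = 1.5: Pa²(3L − a)/(6EI) = 939/EI
  δ_0 = 2253/EI
Flexibility coefficient — unit upward force at B: δ_{BB} = L³/(3EI) = 243/EI.
The prop prevents deflection at B: R_B = δ_0/δ_{BB} = 2253/243 = 9.272 kN.

R_B = 9.272 kN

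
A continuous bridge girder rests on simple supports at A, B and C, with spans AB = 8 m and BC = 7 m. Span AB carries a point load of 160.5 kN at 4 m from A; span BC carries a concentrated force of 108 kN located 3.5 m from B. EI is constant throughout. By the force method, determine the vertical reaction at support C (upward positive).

R_C = 26.21 kN

Release continuity at B by inserting a hinge; the redundant is the internal moment M_B. The primary structure is two simply-supported spans AB and BC.
Discontinuity in slope at B on the released structure — sum the simple-span end rotations:
  span AB: point load 160.5 at a = 4: Pab(L + a)/(6LEI) = 642/EI
  span BC: point load 108 at a = 3.5: Pab(L + b)/(6LEI) = 330.8/EI
  relative rotation θ_0 = (642 + 330.8)/EI = 972.8/EI
A unit hogging moment at B produces rotation L₁/(3EI) + L₂/(3EI) = 5/EI.
Compatibility: M_B·(L₁+L₂)/(3EI) = θ_0, giving M_B = 194.6 kN·m (hogging).
Span BC, ΣM about C: R_B^{BC}·7 = 378 + 194.6, so R_B^{BC} = 81.79 kN and R_C = 108 − 81.79 = 26.21 kN.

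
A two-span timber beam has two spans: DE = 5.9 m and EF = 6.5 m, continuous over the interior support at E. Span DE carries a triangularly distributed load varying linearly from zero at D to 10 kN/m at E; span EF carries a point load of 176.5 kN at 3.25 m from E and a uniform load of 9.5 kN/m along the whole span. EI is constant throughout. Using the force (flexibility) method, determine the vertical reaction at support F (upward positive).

R_F = 96.03 kN

Insert a hinge at E; M_E is the redundant, and each span becomes simply supported.
Discontinuity in slope at E on the released structure — sum the simple-span end rotations:
  span DE: triangular load, peak 10: w₀L³/(45EI) = 45.64/EI
  span EF: point load 176.5 at a = 3.25: Pab(L + b)/(6LEI) = 466.1/EI
  span EF: UDL 9.5: wL³/(24EI) = 108.7/EI
  relative rotation θ_0 = (45.64 + 574.8)/EI = 620.4/EI
A unit hogging moment at E produces rotation L₁/(3EI) + L₂/(3EI) = 4.133/EI.
Slope continuity at E: θ_0 = M_E·4.133/EI, so M_E = 620.4/4.133 = 150.1 kN·m (hogging).
Span EF, ΣM about F: R_E^{EF}·6.5 = 774.3 + 150.1, so R_E^{EF} = 142.2 kN and R_F = 238.2 − 142.2 = 96.03 kN.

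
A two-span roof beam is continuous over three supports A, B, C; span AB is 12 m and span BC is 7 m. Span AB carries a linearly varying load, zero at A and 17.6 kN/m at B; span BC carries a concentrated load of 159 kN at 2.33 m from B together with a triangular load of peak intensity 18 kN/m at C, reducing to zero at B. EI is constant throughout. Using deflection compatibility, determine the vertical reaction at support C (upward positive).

R_C = 66.13 kN

Insert a hinge at B; M_B is the redundant, and each span becomes simply supported.
Rotations at B on the released spans (each span's end-slope, ×1/EI):
  span AB: triangular load, peak 17.6: w₀L³/(45EI) = 675.8/EI
  span BC: point load 159 at a = 2.33: Pab(L + b)/(6LEI) = 480.7/EI
  span BC: triangular load, peak 18: 7w₀L³/(360EI) = 120/EI
  relative rotation θ_0 = (675.8 + 600.8)/EI = 1277/EI
A unit hogging moment at B produces rotation L₁/(3EI) + L₂/(3EI) = 6.333/EI.
Compatibility: M_B·(L₁+L₂)/(3EI) = θ_0, giving M_B = 201.6 kN·m (hogging).
Span BC, ΣM about C: R_B^{BC}·7 = 889.5 + 201.6, so R_B^{BC} = 155.9 kN and R_C = 222 − 155.9 = 66.13 kN.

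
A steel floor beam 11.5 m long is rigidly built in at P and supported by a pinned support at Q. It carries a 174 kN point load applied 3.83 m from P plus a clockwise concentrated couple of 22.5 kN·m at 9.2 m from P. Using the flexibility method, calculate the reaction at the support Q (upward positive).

R_Q = 28.55 kN

Remove the prop at Q; the released (primary) structure is a cantilever built in at P.
Primary-structure tip deflection at Q by superposition:
  point load 174 at a = 3.83: Pa²(3L − a)/(6EI) = 13047/EI
  clockwise couple 22.5 at a = 9.2: M₀a(2L − a)/(2EI) = 1428/EI
  δ_0 = 14475/EI
Flexibility coefficient — unit upward force at Q: δ_{QQ} = L³/(3EI) = 507/EI.
The prop prevents deflection at Q: R_Q = δ_0/δ_{QQ} = 14475/507 = 28.55 kN.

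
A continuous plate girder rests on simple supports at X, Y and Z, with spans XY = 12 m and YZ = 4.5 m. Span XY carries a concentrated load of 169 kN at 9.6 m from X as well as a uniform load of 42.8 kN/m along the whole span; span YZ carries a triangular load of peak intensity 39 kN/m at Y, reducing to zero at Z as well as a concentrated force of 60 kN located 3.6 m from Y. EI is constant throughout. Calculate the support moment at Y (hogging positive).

M_Y = 794.1 kN·m

Insert a hinge at Y; M_Y is the redundant, and each span becomes simply supported.
Discontinuity in slope at Y on the released structure — sum the simple-span end rotations:
  span XY: point load 169 at a = 9.6: Pab(L + a)/(6LEI) = 1168/EI
  span XY: UDL 42.8: wL³/(24EI) = 3082/EI
  span YZ: triangular load, peak 39: w₀L³/(45EI) = 78.97/EI
  span YZ: point load 60 at a = 3.6: Pab(L + b)/(6LEI) = 38.88/EI
  relative rotation θ_0 = (4250 + 117.9)/EI = 4368/EI
A unit hogging moment at Y produces rotation L₁/(3EI) + L₂/(3EI) = 5.5/EI.
Slope continuity at Y: θ_0 = M_Y·5.5/EI, so M_Y = 4368/5.5 = 794.1 kN·m (hogging).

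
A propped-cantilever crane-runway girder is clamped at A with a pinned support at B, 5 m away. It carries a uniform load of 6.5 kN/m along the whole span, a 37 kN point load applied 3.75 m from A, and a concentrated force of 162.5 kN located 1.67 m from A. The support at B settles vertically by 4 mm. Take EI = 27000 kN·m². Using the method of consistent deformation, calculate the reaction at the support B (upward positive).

R_B = 57.17 kN

Release the roller at B. Primary structure: cantilever fixed at A.
Primary-structure tip deflection at B by superposition:
  UDL 6.5: wL⁴/(8EI) = 507.8/EI
  point load 37 at a = 3.75: Pa²(3L − a)/(6EI) = 975.6/EI
  point load 162.5 at a = 1.67: Pa²(3L − a)/(6EI) = 1007/EI
  δ_0 = 2490/EI
Flexibility coefficient — unit upward force at B: δ_{BB} = L³/(3EI) = 41.67/EI.
With EI = 27000 kN·m²: δ_0 = 0.092231 m and δ_{BB} = 0.001543 m/kN.
Compatibility — the beam at B must follow the support down by 0.004 m: δ_0 − R_B·δ_{BB} = 0.004, so R_B = (0.092231 − 0.004)/0.001543 = 57.17 kN.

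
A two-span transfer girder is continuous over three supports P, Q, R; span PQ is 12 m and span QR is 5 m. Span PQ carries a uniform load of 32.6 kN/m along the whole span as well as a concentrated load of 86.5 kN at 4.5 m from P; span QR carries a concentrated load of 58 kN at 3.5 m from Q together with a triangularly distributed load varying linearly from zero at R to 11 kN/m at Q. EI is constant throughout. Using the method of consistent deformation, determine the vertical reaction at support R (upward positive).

Insert a hinge at Q; M_Q is the redundant, and each span becomes simply supported.
End slopes at the hinge Q, treating each span as simply supported:
  span PQ: UDL 32.6: wL³/(24EI) = 2347/EI
  span PQ: point load 86.5 at a = 4.5: Pab(L + a)/(6LEI) = 669/EI
  span QR: point load 58 at a = 3.5: Pab(L + b)/(6LEI) = 65.97/EI
  span QR: triangular load, peak 11: w₀L³/(45EI) = 30.56/EI
  relative rotation θ_0 = (3016 + 96.53)/EI = 3113/EI
A unit hogging moment at Q produces rotation L₁/(3EI) + L₂/(3EI) = 5.667/EI.
Compatibility: M_Q·(L₁+L₂)/(3EI) = θ_0, giving M_Q = 549.3 kN·m (hogging).
Span QR, ΣM about R: R_Q^{QR}·5 = 178.7 + 549.3, so R_Q^{QR} = 145.6 kN and R_R = 85.5 − 145.6 = -60.1 kN.

R_R = -60.1 kN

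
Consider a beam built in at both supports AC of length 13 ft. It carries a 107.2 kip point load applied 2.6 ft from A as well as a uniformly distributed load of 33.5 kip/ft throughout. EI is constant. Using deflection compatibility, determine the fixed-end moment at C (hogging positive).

Release both end moments; the primary structure is a simply-supported span AC with redundants M_A and M_C.
On the primary (simply-supported) span, the end slopes from the loading are:
  at A: point load 107.2 at a = 2.6: Pab(L + b)/(6LEI) = 869.6/EI
  at C: point load 107.2 at a = 2.6: Pab(L + a)/(6LEI) = 579.7/EI
  at A: UDL 33.5: wL³/(24EI) = 3067/EI
  at C: UDL 33.5: wL³/(24EI) = 3067/EI
  θ_A0 = 3936/EI,  θ_C0 = 3646/EI
Flexibility coefficients: a unit moment at one end gives L/(3EI) there and L/(6EI) at the far end, so f₁₁ = f₂₂ = 4.333/EI and f₁₂ = f₂₁ = 2.167/EI.
Compatibility — zero rotation at each built-in end:
  4.333 M_A + 2.167 M_C = 3936
  2.167 M_A + 4.333 M_C = 3646
Solving the pair gives M_A = 650.2 kip·ft and M_C = 516.4 kip·ft (hogging).

M_C = 516.4 kip·ft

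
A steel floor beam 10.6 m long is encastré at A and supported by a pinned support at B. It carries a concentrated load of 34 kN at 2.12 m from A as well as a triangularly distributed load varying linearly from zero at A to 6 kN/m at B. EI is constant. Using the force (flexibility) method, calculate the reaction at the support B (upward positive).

R_B = 19.39 kN

Remove the prop at B; the released (primary) structure is a cantilever built in at A.
Downward deflection at the released point B due to the loads:
  point load 34 at a = 2.12: Pa²(3L − a)/(6EI) = 755.9/EI
  triangular load, peak 6 at the free end: 11w₀L⁴/(120EI) = 6944/EI
  δ_0 = 7700/EI
Tip deflection under a unit load at B: L³/(3EI) = 397/EI.
The prop prevents deflection at B: R_B = δ_0/δ_{BB} = 7700/397 = 19.39 kN.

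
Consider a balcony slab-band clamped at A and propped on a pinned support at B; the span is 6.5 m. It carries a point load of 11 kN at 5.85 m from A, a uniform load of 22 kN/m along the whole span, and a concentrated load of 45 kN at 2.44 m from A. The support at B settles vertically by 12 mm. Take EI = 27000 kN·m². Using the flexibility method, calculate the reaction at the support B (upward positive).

Choose R_B as the redundant. The primary structure is the cantilever fixed at A.
Deflection at B on the released cantilever, summing each load's contribution:
  point load 11 at a = 5.85: Pa²(3L − a)/(6EI) = 856.4/EI
  UDL 22: wL⁴/(8EI) = 4909/EI
  point load 45 at a = 2.44: Pa²(3L − a)/(6EI) = 761.8/EI
  δ_0 = 6527/EI
Tip deflection under a unit load at B: L³/(3EI) = 91.54/EI.
With EI = 27000 kN·m²: δ_0 = 0.24174 m and δ_{BB} = 0.00339 m/kN.
Compatibility — the beam at B must follow the support down by 0.012 m: δ_0 − R_B·δ_{BB} = 0.012, so R_B = (0.24174 − 0.012)/0.00339 = 67.76 kN.

R_B = 67.76 kN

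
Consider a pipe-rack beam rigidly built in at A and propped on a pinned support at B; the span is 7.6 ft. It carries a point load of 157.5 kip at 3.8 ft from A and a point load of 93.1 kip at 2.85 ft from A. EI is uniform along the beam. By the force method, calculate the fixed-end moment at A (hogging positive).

Release the roller at B. Primary structure: cantilever fixed at A.
Primary-structure tip deflection at B by superposition:
  point load 157.5 at a = 3.8: Pa²(3L − a)/(6EI) = 7202/EI
  point load 93.1 at a = 2.85: Pa²(3L − a)/(6EI) = 2514/EI
  δ_0 = 9716/EI
Tip deflection under a unit load at B: L³/(3EI) = 146.3/EI.
The prop prevents deflection at B: R_B = δ_0/δ_{BB} = 9716/146.3 = 66.4 kip.
Moment equilibrium about A: M_A = Σ(load moments about A) − R_B·L = 863.8 − 66.4×7.6 = 359.2 kip·ft.

M_A = 359.2 kip·ft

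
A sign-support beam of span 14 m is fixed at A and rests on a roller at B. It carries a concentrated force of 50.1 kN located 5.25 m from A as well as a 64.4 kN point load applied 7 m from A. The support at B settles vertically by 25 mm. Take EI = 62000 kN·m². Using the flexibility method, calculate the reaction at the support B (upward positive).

Remove the prop at B; the released (primary) structure is a cantilever built in at A.
Free-end deflection of the primary structure under the applied loading (downward +):
  point load 50.1 at a = 5.25: Pa²(3L − a)/(6EI) = 8458/EI
  point load 64.4 at a = 7: Pa²(3L − a)/(6EI) = 18408/EI
  δ_0 = 26866/EI
Flexibility coefficient — unit upward force at B: δ_{BB} = L³/(3EI) = 914.7/EI.
With EI = 62000 kN·m²: δ_0 = 0.43332 m and δ_{BB} = 0.014753 m/kN.
Compatibility — the beam at B must follow the support down by 0.025 m: δ_0 − R_B·δ_{BB} = 0.025, so R_B = (0.43332 − 0.025)/0.014753 = 27.68 kN.

R_B = 27.68 kN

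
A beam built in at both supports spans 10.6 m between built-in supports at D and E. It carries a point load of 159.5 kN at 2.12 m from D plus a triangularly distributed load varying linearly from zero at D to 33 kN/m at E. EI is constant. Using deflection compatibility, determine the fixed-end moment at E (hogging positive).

Release both end moments; the primary structure is a simply-supported span DE with redundants M_D and M_E.
End rotations of the released simple span under the applied load (×1/EI):
  at D: point load 159.5 at a = 2.12: Pab(L + b)/(6LEI) = 860.2/EI
  at E: point load 159.5 at a = 2.12: Pab(L + a)/(6LEI) = 573.5/EI
  at D: triangular load, peak 33: 7w₀L³/(360EI) = 764.2/EI
  at E: triangular load, peak 33: w₀L³/(45EI) = 873.4/EI
  θ_D0 = 1624/EI,  θ_E0 = 1447/EI
Flexibility coefficients: a unit moment at one end gives L/(3EI) there and L/(6EI) at the far end, so f₁₁ = f₂₂ = 3.533/EI and f₁₂ = f₂₁ = 1.767/EI.
Compatibility — zero rotation at each built-in end:
  3.533 M_D + 1.767 M_E = 1624
  1.767 M_D + 3.533 M_E = 1447
Solving the pair gives M_D = 340 kN·m and M_E = 239.5 kN·m (hogging).

M_E = 239.5 kN·m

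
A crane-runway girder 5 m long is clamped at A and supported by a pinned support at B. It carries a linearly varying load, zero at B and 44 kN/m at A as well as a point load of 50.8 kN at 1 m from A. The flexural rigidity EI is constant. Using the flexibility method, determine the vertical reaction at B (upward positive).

R_B = 24.84 kN

Remove the prop at B; the released (primary) structure is a cantilever built in at A.
Deflection at B on the released cantilever, summing each load's contribution:
  triangular load, peak 44 at the fixed end: w₀L⁴/(30EI) = 916.7/EI
  point load 50.8 at a = 1: Pa²(3L − a)/(6EI) = 118.5/EI
  δ_0 = 1035/EI
Flexibility coefficient — unit upward force at B: δ_{BB} = L³/(3EI) = 41.67/EI.
The prop prevents deflection at B: R_B = δ_0/δ_{BB} = 1035/41.67 = 24.84 kN.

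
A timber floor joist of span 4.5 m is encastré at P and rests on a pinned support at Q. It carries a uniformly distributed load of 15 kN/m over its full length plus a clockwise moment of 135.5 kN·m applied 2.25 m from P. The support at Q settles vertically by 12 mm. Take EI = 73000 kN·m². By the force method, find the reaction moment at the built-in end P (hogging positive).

Take the reaction at Q as the redundant and release it; the primary structure is a cantilever fixed at P.
Deflection at Q on the released cantilever, summing each load's contribution:
  UDL 15: wL⁴/(8EI) = 768.9/EI
  clockwise couple 135.5 at a = 2.25: M₀a(2L − a)/(2EI) = 1029/EI
  δ_0 = 1798/EI
Tip deflection under a unit load at Q: L³/(3EI) = 30.38/EI.
With EI = 73000 kN·m²: δ_0 = 0.024628 m and δ_{QQ} = 0.000416 m/kN.
Compatibility — the beam at Q must follow the support down by 0.012 m: δ_0 − R_Q·δ_{QQ} = 0.012, so R_Q = (0.024628 − 0.012)/0.000416 = 30.35 kN.
Moment equilibrium about P: M_P = Σ(load moments about P) − R_Q·L = 287.4 − 30.35×4.5 = 150.8 kN·m.

M_P = 150.8 kN·m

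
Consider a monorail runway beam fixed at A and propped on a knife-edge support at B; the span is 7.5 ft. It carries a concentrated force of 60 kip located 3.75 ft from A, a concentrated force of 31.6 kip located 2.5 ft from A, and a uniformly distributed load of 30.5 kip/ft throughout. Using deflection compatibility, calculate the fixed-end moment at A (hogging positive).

Take the reaction at B as the redundant and release it; the primary structure is a cantilever fixed at A.
Downward deflection at the released point B due to the loads:
  point load 60 at a = 3.75: Pa²(3L − a)/(6EI) = 2637/EI
  point load 31.6 at a = 2.5: Pa²(3L − a)/(6EI) = 658.3/EI
  UDL 30.5: wL⁴/(8EI) = 12063/EI
  δ_0 = 15358/EI
Flexibility coefficient — unit upward force at B: δ_{BB} = L³/(3EI) = 140.6/EI.
Compatibility at B: δ_0 − R_B·δ_{BB} = 0, so R_B = 15358/140.6 = 109.2 kip.
Moment equilibrium about A: M_A = Σ(load moments about A) − R_B·L = 1162 − 109.2×7.5 = 342.7 kip·ft.

M_A = 342.7 kip·ft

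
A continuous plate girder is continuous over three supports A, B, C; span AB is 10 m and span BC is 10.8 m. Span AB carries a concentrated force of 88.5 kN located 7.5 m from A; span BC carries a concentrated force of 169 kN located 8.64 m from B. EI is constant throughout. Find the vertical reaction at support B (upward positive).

R_B = 131.1 kN

Insert a hinge at B; M_B is the redundant, and each span becomes simply supported.
End slopes at the hinge B, treating each span as simply supported:
  span AB: point load 88.5 at a = 7.5: Pab(L + a)/(6LEI) = 484/EI
  span BC: point load 169 at a = 8.64: Pab(L + b)/(6LEI) = 630.8/EI
  relative rotation θ_0 = (484 + 630.8)/EI = 1115/EI
A unit hogging moment at B produces rotation L₁/(3EI) + L₂/(3EI) = 6.933/EI.
Compatibility: M_B·(L₁+L₂)/(3EI) = θ_0, giving M_B = 160.8 kN·m (hogging).
Span AB, ΣM about A with M_B applied at B: R_B^{AB}·10 = 663.8 + 160.8, so R_B^{AB} = 82.45 kN and R_A = 88.5 − 82.45 = 6.047 kN.
Span BC, ΣM about C: R_B^{BC}·10.8 = 365 + 160.8, so R_B^{BC} = 48.69 kN and R_C = 169 − 48.69 = 120.3 kN.
R_B = 82.45 + 48.69 = 131.1 kN.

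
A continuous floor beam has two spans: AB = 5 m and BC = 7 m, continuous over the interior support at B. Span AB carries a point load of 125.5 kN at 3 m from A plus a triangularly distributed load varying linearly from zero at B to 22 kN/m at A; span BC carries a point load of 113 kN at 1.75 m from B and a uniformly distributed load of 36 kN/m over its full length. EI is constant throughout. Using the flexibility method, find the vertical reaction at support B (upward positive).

Insert a hinge at B; M_B is the redundant, and each span becomes simply supported.
Discontinuity in slope at B on the released structure — sum the simple-span end rotations:
  span AB: point load 125.5 at a = 3: Pab(L + a)/(6LEI) = 200.8/EI
  span AB: triangular load, peak 22: 7w₀L³/(360EI) = 53.47/EI
  span BC: point load 113 at a = 1.75: Pab(L + b)/(6LEI) = 302.8/EI
  span BC: UDL 36: wL³/(24EI) = 514.5/EI
  relative rotation θ_0 = (254.3 + 817.3)/EI = 1072/EI
A unit hogging moment at B produces rotation L₁/(3EI) + L₂/(3EI) = 4/EI.
Compatibility: M_B·(L₁+L₂)/(3EI) = θ_0, giving M_B = 267.9 kN·m (hogging).
Span AB, ΣM about A with M_B applied at B: R_B^{AB}·5 = 468.2 + 267.9, so R_B^{AB} = 147.2 kN and R_A = 180.5 − 147.2 = 33.29 kN.
Span BC, ΣM about C: R_B^{BC}·7 = 1475 + 267.9, so R_B^{BC} = 249 kN and R_C = 365 − 249 = 116 kN.
R_B = 147.2 + 249 = 396.2 kN.

R_B = 396.2 kN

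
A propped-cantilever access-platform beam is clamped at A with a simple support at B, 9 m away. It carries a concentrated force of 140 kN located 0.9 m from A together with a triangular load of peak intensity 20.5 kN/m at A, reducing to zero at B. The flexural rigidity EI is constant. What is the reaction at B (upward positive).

R_B = 20.48 kN

Take the reaction at B as the redundant and release it; the primary structure is a cantilever fixed at A.
Free-end deflection of the primary structure under the applied loading (downward +):
  point load 140 at a = 0.9: Pa²(3L − a)/(6EI) = 493.3/EI
  triangular load, peak 20.5 at the fixed end: w₀L⁴/(30EI) = 4483/EI
  δ_0 = 4977/EI
Flexibility coefficient — unit upward force at B: δ_{BB} = L³/(3EI) = 243/EI.
Compatibility at B: δ_0 − R_B·δ_{BB} = 0, so R_B = 4977/243 = 20.48 kN.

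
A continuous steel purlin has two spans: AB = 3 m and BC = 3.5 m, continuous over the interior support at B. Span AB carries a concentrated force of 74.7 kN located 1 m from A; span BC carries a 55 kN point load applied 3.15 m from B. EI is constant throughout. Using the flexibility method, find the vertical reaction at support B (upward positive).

Take M_B as the redundant. Released structure: two simple spans AB and BC with a hinge at B.
End slopes at the hinge B, treating each span as simply supported:
  span AB: point load 74.7 at a = 1: Pab(L + a)/(6LEI) = 33.2/EI
  span BC: point load 55 at a = 3.15: Pab(L + b)/(6LEI) = 11.12/EI
  relative rotation θ_0 = (33.2 + 11.12)/EI = 44.32/EI
A unit hogging moment at B produces rotation L₁/(3EI) + L₂/(3EI) = 2.167/EI.
Compatibility: M_B·(L₁+L₂)/(3EI) = θ_0, giving M_B = 20.45 kN·m (hogging).
Span AB, ΣM about A with M_B applied at B: R_B^{AB}·3 = 74.7 + 20.45, so R_B^{AB} = 31.72 kN and R_A = 74.7 − 31.72 = 42.98 kN.
Span BC, ΣM about C: R_B^{BC}·3.5 = 19.25 + 20.45, so R_B^{BC} = 11.34 kN and R_C = 55 − 11.34 = 43.66 kN.
R_B = 31.72 + 11.34 = 43.06 kN.

R_B = 43.06 kN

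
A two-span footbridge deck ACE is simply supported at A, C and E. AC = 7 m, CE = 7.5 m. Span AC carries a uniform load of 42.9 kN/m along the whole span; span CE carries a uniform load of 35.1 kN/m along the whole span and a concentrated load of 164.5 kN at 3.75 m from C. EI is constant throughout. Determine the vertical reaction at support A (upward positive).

R_A = 96.7 kN

Release continuity at C by inserting a hinge; the redundant is the internal moment M_C. The primary structure is two simply-supported spans AC and CE.
Discontinuity in slope at C on the released structure — sum the simple-span end rotations:
  span AC: UDL 42.9: wL³/(24EI) = 613.1/EI
  span CE: UDL 35.1: wL³/(24EI) = 617/EI
  span CE: point load 164.5 at a = 3.75: Pab(L + b)/(6LEI) = 578.3/EI
  relative rotation θ_0 = (613.1 + 1195)/EI = 1808/EI
A unit hogging moment at C produces rotation L₁/(3EI) + L₂/(3EI) = 4.833/EI.
Slope continuity at C: θ_0 = M_C·4.833/EI, so M_C = 1808/4.833 = 374.2 kN·m (hogging).
Span AC, ΣM about A with M_C applied at C: R_C^{AC}·7 = 1051 + 374.2, so R_C^{AC} = 203.6 kN and R_A = 300.3 − 203.6 = 96.7 kN.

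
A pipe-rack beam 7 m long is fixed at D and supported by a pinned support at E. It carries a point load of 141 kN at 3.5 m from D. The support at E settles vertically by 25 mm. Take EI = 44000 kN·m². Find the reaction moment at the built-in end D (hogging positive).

M_D = 252.4 kN·m

Choose R_E as the redundant. The primary structure is the cantilever fixed at D.
Deflection at E on the released cantilever, summing each load's contribution:
  point load 141 at a = 3.5: Pa²(3L − a)/(6EI) = 5038/EI
Flexibility coefficient — unit upward force at E: δ_{EE} = L³/(3EI) = 114.3/EI.
With EI = 44000 kN·m²: δ_0 = 0.1145 m and δ_{EE} = 0.002598 m/kN.
Compatibility — the beam at E must follow the support down by 0.025 m: δ_0 − R_E·δ_{EE} = 0.025, so R_E = (0.1145 − 0.025)/0.002598 = 34.44 kN.
Moment equilibrium about D: M_D = Σ(load moments about D) − R_E·L = 493.5 − 34.44×7 = 252.4 kN·m.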